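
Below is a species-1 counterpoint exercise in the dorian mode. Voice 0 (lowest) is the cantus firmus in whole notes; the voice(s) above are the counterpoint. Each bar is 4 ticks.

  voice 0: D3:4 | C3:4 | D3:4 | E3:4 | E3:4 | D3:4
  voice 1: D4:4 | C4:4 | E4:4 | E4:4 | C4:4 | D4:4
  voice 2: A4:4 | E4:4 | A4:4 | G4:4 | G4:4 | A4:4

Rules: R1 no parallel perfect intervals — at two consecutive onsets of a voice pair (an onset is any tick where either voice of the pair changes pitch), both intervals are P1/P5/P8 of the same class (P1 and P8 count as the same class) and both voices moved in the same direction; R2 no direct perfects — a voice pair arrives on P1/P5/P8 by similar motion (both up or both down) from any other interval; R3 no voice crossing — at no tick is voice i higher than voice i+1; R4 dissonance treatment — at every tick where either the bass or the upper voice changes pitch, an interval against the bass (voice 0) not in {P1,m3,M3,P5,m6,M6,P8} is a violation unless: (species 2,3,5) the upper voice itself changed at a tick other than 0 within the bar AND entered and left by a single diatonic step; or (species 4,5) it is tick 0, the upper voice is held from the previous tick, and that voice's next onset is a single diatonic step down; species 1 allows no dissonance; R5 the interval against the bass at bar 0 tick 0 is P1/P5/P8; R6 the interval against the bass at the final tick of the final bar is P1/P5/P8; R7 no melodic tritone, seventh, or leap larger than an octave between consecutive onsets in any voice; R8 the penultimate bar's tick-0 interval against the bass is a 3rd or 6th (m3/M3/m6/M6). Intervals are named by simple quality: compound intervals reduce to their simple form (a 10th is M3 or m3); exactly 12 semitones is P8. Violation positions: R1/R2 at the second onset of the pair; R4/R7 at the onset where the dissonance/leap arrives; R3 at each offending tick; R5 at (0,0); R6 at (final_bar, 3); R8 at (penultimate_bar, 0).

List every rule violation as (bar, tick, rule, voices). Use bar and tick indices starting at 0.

bar 0: v0=D3 v1=D4 v2=A4 downbeat P5
bar 1: v0=C3 v1=C4 v2=E4 downbeat M3
bar 2: v0=D3 v1=E4 v2=A4 downbeat P5
bar 3: v0=E3 v1=E4 v2=G4 downbeat m3
bar 4: v0=E3 v1=C4 v2=G4 downbeat m3
bar 5: v0=D3 v1=D4 v2=A4 downbeat P5
  -> R1 @ bar 1 tick 0 v(0, 1): D3/D4 P8 -> C3/C4 P8 similar
  -> R2 @ bar 2 tick 0 v(0, 2): C3/E4 M3 -> D3/A4 P5 similar
  -> R4 @ bar 2 tick 0 v(0, 1): D3/E4 M2 untreated
  -> R1 @ bar 5 tick 0 v(1, 2): C4/G4 P5 -> D4/A4 P5 similar

(1, 0, R1, (0, 1))
(2, 0, R2, (0, 2))
(2, 0, R4, (0, 1))
(5, 0, R1, (1, 2))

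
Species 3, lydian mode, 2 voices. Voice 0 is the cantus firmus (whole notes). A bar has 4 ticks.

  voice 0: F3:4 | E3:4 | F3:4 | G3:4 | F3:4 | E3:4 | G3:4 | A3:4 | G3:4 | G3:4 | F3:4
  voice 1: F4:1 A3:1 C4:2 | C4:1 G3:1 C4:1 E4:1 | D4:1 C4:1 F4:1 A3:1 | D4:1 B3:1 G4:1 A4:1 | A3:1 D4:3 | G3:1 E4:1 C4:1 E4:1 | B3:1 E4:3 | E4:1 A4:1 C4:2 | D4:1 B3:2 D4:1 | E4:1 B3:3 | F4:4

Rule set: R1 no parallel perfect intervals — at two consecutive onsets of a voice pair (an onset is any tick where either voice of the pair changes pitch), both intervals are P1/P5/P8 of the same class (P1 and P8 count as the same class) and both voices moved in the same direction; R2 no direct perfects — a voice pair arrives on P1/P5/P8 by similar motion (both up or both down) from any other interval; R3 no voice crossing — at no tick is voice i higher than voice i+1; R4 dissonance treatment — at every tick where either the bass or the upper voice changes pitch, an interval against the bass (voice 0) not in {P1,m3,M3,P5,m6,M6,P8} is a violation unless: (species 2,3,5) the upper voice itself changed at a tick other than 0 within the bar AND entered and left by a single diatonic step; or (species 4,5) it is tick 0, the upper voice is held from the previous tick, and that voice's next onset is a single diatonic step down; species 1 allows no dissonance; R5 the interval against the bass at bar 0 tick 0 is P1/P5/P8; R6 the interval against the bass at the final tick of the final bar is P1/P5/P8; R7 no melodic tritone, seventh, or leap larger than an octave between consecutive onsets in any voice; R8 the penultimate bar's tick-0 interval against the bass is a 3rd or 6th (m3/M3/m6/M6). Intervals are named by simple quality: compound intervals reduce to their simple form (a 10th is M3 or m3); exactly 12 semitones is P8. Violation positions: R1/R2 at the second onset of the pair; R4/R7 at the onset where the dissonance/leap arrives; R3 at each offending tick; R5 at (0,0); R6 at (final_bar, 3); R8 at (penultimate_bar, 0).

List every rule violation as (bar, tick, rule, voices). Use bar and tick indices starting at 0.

bar 0: v0=F3 v1=F4 downbeat P8
bar 1: v0=E3 v1=C4 downbeat m6
bar 2: v0=F3 v1=D4 downbeat M6
bar 3: v0=G3 v1=D4 downbeat P5
bar 4: v0=F3 v1=A3 downbeat M3
bar 5: v0=E3 v1=G3 downbeat m3
bar 6: v0=G3 v1=B3 downbeat M3
bar 7: v0=A3 v1=E4 downbeat P5
bar 8: v0=G3 v1=D4 downbeat P5
bar 9: v0=G3 v1=E4 downbeat M6
bar 10: v0=F3 v1=F4 downbeat P8
  -> R2 @ bar 3 tick 0 v(0, 1): F3/A3 M3 -> G3/D4 P5 similar
  -> R4 @ bar 3 tick 3 v(0, 1): G3/A4 M2 untreated
  -> R7 @ bar 10 tick 0 v(1,): B3->F4 leap 6st

(3, 0, R2, (0, 1))
(3, 3, R4, (0, 1))
(10, 0, R7, (1,))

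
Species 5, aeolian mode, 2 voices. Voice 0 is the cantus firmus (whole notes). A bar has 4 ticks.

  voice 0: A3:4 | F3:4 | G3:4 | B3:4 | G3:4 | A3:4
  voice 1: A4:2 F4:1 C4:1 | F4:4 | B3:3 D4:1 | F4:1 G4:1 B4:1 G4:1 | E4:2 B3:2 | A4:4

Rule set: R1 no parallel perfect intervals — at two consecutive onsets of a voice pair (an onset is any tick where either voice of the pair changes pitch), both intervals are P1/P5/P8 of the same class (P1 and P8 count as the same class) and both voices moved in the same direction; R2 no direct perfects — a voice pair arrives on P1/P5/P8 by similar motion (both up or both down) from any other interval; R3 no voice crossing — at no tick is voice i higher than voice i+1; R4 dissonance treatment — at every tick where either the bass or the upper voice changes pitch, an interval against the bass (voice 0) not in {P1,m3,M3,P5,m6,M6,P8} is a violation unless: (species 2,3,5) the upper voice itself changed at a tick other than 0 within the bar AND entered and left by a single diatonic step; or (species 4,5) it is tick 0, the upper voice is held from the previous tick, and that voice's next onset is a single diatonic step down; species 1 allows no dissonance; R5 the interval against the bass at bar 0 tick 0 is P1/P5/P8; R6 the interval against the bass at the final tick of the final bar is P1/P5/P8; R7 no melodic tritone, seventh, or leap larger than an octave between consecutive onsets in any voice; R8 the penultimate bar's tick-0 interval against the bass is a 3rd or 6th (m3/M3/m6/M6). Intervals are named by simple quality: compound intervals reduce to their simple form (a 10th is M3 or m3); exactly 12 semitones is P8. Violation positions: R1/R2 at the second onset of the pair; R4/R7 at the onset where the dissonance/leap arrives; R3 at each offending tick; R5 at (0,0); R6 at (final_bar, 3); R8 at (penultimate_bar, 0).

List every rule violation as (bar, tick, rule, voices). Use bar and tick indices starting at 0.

(2, 0, R7, (1,))
(3, 0, R4, (0, 1))
(5, 0, R2, (0, 1))
(5, 0, R7, (1,))

bar 0: v0=A3 v1=A4 downbeat P8
bar 1: v0=F3 v1=F4 downbeat P8
bar 2: v0=G3 v1=B3 downbeat M3
bar 3: v0=B3 v1=F4 downbeat TT
bar 4: v0=G3 v1=E4 downbeat M6
bar 5: v0=A3 v1=A4 downbeat P8
  -> R7 @ bar 2 tick 0 v(1,): F4->B3 leap 6st
  -> R4 @ bar 3 tick 0 v(0, 1): B3/F4 TT untreated
  -> R2 @ bar 5 tick 0 v(0, 1): G3/B3 M3 -> A3/A4 P8 similar
  -> R7 @ bar 5 tick 0 v(1,): B3->A4 leap 10st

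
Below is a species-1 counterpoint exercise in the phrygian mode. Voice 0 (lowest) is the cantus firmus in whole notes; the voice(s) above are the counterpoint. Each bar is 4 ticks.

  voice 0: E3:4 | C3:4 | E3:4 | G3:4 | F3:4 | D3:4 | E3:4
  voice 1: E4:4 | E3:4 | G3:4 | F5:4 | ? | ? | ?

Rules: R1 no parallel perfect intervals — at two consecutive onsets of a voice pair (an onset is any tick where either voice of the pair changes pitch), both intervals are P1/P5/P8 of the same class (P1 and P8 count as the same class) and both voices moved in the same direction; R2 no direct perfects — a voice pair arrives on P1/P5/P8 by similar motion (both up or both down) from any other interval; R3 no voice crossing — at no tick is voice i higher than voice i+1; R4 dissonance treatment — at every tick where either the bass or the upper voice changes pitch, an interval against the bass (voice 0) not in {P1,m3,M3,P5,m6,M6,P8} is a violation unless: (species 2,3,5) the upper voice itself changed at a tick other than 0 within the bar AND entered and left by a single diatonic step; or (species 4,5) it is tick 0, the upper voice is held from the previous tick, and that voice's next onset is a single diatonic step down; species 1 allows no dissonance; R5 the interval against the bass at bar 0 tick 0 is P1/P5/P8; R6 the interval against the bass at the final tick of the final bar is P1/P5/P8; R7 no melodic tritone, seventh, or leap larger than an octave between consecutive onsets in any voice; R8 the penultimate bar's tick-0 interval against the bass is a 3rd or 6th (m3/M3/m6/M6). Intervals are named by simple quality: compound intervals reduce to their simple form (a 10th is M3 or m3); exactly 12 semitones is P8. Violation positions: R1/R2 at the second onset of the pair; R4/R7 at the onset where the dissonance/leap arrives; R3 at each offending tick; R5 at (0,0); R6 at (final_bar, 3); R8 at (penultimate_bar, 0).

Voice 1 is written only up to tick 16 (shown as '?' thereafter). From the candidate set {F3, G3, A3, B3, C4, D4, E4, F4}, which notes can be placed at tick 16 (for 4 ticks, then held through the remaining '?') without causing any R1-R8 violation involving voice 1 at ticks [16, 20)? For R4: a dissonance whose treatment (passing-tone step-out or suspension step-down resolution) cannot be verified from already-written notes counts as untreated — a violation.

F3: violates R2,R7
G3: violates R4,R7
A3: violates R7
B3: violates R4,R7
C4: violates R2,R7
D4: violates R7
E4: violates R4,R7
F4: violates R2

{}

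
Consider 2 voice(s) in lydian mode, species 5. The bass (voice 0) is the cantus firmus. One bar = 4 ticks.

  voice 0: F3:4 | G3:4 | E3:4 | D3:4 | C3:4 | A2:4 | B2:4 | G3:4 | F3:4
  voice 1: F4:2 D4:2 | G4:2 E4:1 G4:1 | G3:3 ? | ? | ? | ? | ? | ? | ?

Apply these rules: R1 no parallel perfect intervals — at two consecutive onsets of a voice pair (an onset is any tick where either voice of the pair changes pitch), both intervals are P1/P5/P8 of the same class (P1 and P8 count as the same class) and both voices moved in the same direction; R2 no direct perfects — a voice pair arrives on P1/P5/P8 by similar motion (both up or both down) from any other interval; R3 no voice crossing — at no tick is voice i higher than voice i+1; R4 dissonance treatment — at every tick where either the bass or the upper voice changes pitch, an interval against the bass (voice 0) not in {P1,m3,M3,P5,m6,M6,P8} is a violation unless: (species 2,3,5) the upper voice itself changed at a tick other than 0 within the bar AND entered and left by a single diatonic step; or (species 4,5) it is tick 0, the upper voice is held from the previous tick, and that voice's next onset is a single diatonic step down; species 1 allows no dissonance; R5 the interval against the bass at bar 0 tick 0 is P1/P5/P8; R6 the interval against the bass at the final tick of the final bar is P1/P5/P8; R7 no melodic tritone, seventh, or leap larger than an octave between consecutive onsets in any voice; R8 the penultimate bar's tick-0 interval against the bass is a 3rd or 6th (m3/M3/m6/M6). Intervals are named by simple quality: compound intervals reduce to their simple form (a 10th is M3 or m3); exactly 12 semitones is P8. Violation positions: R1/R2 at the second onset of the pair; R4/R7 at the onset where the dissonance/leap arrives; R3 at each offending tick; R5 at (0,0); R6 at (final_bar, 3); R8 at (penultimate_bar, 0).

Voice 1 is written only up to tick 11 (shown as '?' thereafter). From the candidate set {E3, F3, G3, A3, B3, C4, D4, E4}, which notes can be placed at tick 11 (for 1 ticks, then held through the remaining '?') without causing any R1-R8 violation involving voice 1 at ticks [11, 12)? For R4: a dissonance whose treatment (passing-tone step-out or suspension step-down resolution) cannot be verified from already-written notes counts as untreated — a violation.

{B3, C4, E3, E4, G3}

E3: legal
F3: violates R4
G3: legal
A3: violates R4
B3: legal
C4: legal
D4: violates R4
E4: legal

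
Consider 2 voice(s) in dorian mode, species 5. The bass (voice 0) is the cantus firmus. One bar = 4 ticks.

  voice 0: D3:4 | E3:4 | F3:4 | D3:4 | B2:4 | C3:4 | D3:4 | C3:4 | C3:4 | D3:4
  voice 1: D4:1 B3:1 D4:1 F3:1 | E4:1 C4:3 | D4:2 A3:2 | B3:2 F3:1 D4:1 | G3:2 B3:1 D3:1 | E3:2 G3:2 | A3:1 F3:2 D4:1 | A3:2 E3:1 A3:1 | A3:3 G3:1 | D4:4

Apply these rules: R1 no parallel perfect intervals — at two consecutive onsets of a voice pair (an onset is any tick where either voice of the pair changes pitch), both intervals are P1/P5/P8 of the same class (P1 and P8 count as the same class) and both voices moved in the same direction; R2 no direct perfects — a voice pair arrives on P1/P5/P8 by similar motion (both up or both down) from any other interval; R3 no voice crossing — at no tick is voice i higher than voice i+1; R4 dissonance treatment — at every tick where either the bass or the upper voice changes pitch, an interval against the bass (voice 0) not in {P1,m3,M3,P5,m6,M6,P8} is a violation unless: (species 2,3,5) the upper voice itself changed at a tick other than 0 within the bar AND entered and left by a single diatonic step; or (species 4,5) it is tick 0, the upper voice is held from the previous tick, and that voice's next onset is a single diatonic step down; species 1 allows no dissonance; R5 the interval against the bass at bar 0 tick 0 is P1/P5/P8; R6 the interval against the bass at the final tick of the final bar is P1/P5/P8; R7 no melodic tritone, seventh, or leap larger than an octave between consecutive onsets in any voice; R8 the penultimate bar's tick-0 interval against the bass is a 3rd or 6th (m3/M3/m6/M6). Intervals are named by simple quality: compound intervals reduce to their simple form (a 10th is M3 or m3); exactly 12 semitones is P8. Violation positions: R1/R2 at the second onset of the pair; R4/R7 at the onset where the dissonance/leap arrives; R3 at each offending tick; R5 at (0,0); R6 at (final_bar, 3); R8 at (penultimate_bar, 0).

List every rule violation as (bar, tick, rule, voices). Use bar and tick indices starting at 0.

bar 0: v0=D3 v1=D4 downbeat P8
bar 1: v0=E3 v1=E4 downbeat P8
bar 2: v0=F3 v1=D4 downbeat M6
bar 3: v0=D3 v1=B3 downbeat M6
bar 4: v0=B2 v1=G3 downbeat m6
bar 5: v0=C3 v1=E3 downbeat M3
bar 6: v0=D3 v1=A3 downbeat P5
bar 7: v0=C3 v1=A3 downbeat M6
bar 8: v0=C3 v1=A3 downbeat M6
bar 9: v0=D3 v1=D4 downbeat P8
  -> R2 @ bar 1 tick 0 v(0, 1): D3/F3 m3 -> E3/E4 P8 similar
  -> R7 @ bar 1 tick 0 v(1,): F3->E4 leap 11st
  -> R7 @ bar 3 tick 2 v(1,): B3->F3 leap 6st
  -> R1 @ bar 6 tick 0 v(0, 1): C3/G3 P5 -> D3/A3 P5 similar
  -> R2 @ bar 9 tick 0 v(0, 1): C3/G3 P5 -> D3/D4 P8 similar

(1, 0, R2, (0, 1))
(1, 0, R7, (1,))
(3, 2, R7, (1,))
(6, 0, R1, (0, 1))
(9, 0, R2, (0, 1))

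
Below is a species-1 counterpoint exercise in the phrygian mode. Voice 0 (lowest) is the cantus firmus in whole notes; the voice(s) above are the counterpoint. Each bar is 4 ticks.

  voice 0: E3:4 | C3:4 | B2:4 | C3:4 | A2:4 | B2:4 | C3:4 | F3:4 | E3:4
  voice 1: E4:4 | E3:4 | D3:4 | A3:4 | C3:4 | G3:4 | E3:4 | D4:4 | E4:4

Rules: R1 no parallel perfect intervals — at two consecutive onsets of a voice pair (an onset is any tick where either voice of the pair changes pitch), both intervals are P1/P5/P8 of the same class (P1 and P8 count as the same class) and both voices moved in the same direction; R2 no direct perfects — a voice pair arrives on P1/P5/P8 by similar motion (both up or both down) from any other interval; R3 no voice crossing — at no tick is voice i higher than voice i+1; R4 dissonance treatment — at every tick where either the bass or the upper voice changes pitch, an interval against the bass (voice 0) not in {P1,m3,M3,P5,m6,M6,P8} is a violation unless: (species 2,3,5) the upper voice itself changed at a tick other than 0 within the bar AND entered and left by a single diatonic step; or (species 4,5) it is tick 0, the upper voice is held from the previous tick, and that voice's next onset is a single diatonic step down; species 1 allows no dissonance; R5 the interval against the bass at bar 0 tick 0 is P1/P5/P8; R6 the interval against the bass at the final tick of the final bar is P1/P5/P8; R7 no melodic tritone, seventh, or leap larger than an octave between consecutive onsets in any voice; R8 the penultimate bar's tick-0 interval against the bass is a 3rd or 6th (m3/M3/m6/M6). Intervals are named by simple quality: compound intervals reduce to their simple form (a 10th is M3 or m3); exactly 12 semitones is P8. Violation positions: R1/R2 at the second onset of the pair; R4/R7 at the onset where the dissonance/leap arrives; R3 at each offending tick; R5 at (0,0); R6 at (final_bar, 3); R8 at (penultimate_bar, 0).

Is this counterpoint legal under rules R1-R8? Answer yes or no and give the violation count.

No (1 violations)

bar 0: v0=E3 v1=E4 (P8)
bar 1: v0=C3 v1=E3 (M3)
bar 2: v0=B2 v1=D3 (m3)
bar 3: v0=C3 v1=A3 (M6)
bar 4: v0=A2 v1=C3 (m3)
bar 5: v0=B2 v1=G3 (m6)
bar 6: v0=C3 v1=E3 (M3)
bar 7: v0=F3 v1=D4 (M6)
bar 8: v0=E3 v1=E4 (P8)
  R7 @ bar7.0: E3->D4 leap 10st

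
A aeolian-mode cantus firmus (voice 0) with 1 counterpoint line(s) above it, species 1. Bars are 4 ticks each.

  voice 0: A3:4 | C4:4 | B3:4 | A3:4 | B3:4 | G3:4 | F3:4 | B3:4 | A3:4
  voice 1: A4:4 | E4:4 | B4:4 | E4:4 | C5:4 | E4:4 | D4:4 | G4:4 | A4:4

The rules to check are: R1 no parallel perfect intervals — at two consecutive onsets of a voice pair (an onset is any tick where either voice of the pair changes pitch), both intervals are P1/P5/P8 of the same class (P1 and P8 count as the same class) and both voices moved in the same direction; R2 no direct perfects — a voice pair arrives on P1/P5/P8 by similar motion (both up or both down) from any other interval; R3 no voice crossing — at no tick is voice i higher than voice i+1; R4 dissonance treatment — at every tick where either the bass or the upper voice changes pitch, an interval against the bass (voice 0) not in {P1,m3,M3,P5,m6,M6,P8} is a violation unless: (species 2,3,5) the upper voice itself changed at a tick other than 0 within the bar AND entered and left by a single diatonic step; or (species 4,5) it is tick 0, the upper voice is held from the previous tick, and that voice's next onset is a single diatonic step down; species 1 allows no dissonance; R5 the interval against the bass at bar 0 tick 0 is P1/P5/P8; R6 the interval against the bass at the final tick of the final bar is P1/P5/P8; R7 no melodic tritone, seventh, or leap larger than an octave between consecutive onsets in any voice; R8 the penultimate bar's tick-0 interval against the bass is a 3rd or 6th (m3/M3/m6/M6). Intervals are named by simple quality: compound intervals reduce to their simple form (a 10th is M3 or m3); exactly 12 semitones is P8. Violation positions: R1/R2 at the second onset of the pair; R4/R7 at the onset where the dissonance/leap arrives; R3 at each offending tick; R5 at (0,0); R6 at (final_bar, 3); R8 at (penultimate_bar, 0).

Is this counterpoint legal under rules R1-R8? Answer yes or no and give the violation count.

No (3 violations)

bar 0: v0=A3 v1=A4 (P8)
bar 1: v0=C4 v1=E4 (M3)
bar 2: v0=B3 v1=B4 (P8)
bar 3: v0=A3 v1=E4 (P5)
bar 4: v0=B3 v1=C5 (m2)
bar 5: v0=G3 v1=E4 (M6)
bar 6: v0=F3 v1=D4 (M6)
bar 7: v0=B3 v1=G4 (m6)
bar 8: v0=A3 v1=A4 (P8)
  R2 @ bar3.0: B3/B4 P8 -> A3/E4 P5 similar
  R4 @ bar4.0: B3/C5 m2 untreated
  R7 @ bar7.0: F3->B3 leap 6st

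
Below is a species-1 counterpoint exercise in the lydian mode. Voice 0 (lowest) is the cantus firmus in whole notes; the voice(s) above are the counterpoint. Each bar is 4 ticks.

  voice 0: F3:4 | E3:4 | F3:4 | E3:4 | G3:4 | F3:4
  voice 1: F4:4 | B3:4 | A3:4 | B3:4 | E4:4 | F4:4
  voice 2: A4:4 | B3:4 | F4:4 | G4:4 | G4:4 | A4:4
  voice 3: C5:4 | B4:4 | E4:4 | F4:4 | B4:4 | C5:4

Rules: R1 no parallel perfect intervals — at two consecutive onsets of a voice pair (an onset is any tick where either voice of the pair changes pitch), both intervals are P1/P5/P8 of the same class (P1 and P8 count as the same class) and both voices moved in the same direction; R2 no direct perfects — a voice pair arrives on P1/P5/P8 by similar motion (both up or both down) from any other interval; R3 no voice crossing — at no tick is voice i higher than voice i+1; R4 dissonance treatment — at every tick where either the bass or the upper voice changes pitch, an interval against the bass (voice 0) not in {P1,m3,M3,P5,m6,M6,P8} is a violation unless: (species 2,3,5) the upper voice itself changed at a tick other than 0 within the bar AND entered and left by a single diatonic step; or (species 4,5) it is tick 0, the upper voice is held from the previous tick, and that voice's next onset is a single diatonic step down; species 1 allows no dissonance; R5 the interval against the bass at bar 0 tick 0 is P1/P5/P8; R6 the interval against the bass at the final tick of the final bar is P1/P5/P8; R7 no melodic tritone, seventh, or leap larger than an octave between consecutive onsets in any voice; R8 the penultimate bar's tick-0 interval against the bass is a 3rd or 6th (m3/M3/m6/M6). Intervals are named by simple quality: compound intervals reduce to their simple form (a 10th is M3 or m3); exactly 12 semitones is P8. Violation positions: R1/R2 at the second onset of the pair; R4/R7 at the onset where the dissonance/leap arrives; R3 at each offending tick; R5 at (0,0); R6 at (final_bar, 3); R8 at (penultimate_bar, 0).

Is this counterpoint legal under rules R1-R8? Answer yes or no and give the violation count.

No (27 violations)

bar 0: v0=F3 v1=F4 v2=A4 v3=C5 (P5)
bar 1: v0=E3 v1=B3 v2=B3 v3=B4 (P5)
bar 2: v0=F3 v1=A3 v2=F4 v3=E4 (M7)
bar 3: v0=E3 v1=B3 v2=G4 v3=F4 (m2)
bar 4: v0=G3 v1=E4 v2=G4 v3=B4 (M3)
bar 5: v0=F3 v1=F4 v2=A4 v3=C5 (P5)
  R5 @ bar0.0: opens on M3
  R1 @ bar1.0: F3/C5 P5 -> E3/B4 P5 similar
  R2 @ bar1.0: F3/F4 P8 -> E3/B3 P5 similar
  R2 @ bar1.0: F3/A4 M3 -> E3/B3 P5 similar
  R2 @ bar1.0: F4/A4 M3 -> B3/B3 P1 similar
  R2 @ bar1.0: F4/C5 P5 -> B3/B4 P8 similar
  R2 @ bar1.0: A4/C5 m3 -> B3/B4 P8 similar
  R7 @ bar1.0: F4->B3 leap 6st
  R7 @ bar1.0: A4->B3 leap 10st
  R2 @ bar2.0: E3/B3 P5 -> F3/F4 P8 similar
  R2 @ bar2.0: B3/B4 P8 -> A3/E4 P5 similar
  R3 @ bar2.0: F4 above E4
  R4 @ bar2.0: F3/E4 M7 untreated
  R7 @ bar2.0: B3->F4 leap 6st
  R3 @ bar2.1: F4 above E4
  R3 @ bar2.2: F4 above E4
  R3 @ bar2.3: F4 above E4
  R3 @ bar3.0: G4 above F4
  R4 @ bar3.0: E3/F4 m2 untreated
  R3 @ bar3.1: G4 above F4
  R3 @ bar3.2: G4 above F4
  R3 @ bar3.3: G4 above F4
  R2 @ bar4.0: B3/F4 TT -> E4/B4 P5 similar
  R7 @ bar4.0: F4->B4 leap 6st
  R8 @ bar4.0: penult P8 not 3rd/6th
  R1 @ bar5.0: E4/B4 P5 -> F4/C5 P5 similar
  R6 @ bar5.3: closes on M3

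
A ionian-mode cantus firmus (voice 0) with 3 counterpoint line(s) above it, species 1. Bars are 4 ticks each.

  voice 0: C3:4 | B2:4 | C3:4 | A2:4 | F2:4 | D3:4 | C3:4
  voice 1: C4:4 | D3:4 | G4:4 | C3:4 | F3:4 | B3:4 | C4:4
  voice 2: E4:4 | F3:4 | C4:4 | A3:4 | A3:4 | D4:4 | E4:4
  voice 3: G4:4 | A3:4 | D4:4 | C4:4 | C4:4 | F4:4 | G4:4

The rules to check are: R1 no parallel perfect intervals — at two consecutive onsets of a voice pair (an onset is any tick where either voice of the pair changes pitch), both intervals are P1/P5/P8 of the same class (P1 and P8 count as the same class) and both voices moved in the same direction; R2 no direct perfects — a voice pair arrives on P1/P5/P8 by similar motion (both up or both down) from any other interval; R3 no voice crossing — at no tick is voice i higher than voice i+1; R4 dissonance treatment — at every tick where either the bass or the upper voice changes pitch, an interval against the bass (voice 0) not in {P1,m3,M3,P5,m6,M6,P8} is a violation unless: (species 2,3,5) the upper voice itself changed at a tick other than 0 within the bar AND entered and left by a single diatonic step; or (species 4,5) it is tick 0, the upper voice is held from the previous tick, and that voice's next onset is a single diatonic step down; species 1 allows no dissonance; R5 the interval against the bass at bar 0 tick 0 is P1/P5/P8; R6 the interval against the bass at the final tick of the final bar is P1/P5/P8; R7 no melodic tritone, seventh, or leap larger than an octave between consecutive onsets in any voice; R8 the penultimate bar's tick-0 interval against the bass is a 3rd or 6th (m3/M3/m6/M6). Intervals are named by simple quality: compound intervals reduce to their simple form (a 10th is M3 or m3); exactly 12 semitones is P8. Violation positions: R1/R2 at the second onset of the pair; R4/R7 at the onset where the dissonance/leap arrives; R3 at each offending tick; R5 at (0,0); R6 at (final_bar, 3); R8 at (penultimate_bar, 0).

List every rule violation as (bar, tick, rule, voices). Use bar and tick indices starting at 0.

bar 0: v0=C3 v1=C4 v2=E4 v3=G4 downbeat P5
bar 1: v0=B2 v1=D3 v2=F3 v3=A3 downbeat m7
bar 2: v0=C3 v1=G4 v2=C4 v3=D4 downbeat M2
bar 3: v0=A2 v1=C3 v2=A3 v3=C4 downbeat m3
bar 4: v0=F2 v1=F3 v2=A3 v3=C4 downbeat P5
bar 5: v0=D3 v1=B3 v2=D4 v3=F4 downbeat m3
bar 6: v0=C3 v1=C4 v2=E4 v3=G4 downbeat P5
  -> R5 @ bar 0 tick 0 v(0, 2): opens on M3
  -> R1 @ bar 1 tick 0 v(1, 3): C4/G4 P5 -> D3/A3 P5 similar
  -> R4 @ bar 1 tick 0 v(0, 2): B2/F3 TT untreated
  -> R4 @ bar 1 tick 0 v(0, 3): B2/A3 m7 untreated
  -> R7 @ bar 1 tick 0 v(1,): C4->D3 leap 10st
  -> R7 @ bar 1 tick 0 v(2,): E4->F3 leap 11st
  -> R7 @ bar 1 tick 0 v(3,): G4->A3 leap 10st
  -> R2 @ bar 2 tick 0 v(0, 1): B2/D3 m3 -> C3/G4 P5 similar
  -> R2 @ bar 2 tick 0 v(0, 2): B2/F3 TT -> C3/C4 P8 similar
  -> R2 @ bar 2 tick 0 v(1, 2): D3/F3 m3 -> G4/C4 P5 similar
  -> R3 @ bar 2 tick 0 v(1, 2): G4 above C4
  -> R4 @ bar 2 tick 0 v(0, 3): C3/D4 M2 untreated
  -> R7 @ bar 2 tick 0 v(1,): D3->G4 leap 17st
  -> R3 @ bar 2 tick 1 v(1, 2): G4 above C4
  -> R3 @ bar 2 tick 2 v(1, 2): G4 above C4
  -> R3 @ bar 2 tick 3 v(1, 2): G4 above C4
  -> R1 @ bar 3 tick 0 v(0, 2): C3/C4 P8 -> A2/A3 P8 similar
  -> R2 @ bar 3 tick 0 v(1, 3): G4/D4 P4 -> C3/C4 P8 similar
  -> R7 @ bar 3 tick 0 v(1,): G4->C3 leap 19st
  -> R2 @ bar 5 tick 0 v(0, 2): F2/A3 M3 -> D3/D4 P8 similar
  -> R7 @ bar 5 tick 0 v(1,): F3->B3 leap 6st
  -> R8 @ bar 5 tick 0 v(0, 2): penult P8 not 3rd/6th
  -> R2 @ bar 6 tick 0 v(1, 3): B3/F4 TT -> C4/G4 P5 similar
  -> R6 @ bar 6 tick 3 v(0, 2): closes on M3

(0, 0, R5, (0, 2))
(1, 0, R1, (1, 3))
(1, 0, R4, (0, 2))
(1, 0, R4, (0, 3))
(1, 0, R7, (1,))
(1, 0, R7, (2,))
(1, 0, R7, (3,))
(2, 0, R2, (0, 1))
(2, 0, R2, (0, 2))
(2, 0, R2, (1, 2))
(2, 0, R3, (1, 2))
(2, 0, R4, (0, 3))
(2, 0, R7, (1,))
(2, 1, R3, (1, 2))
(2, 2, R3, (1, 2))
(2, 3, R3, (1, 2))
(3, 0, R1, (0, 2))
(3, 0, R2, (1, 3))
(3, 0, R7, (1,))
(5, 0, R2, (0, 2))
(5, 0, R7, (1,))
(5, 0, R8, (0, 2))
(6, 0, R2, (1, 3))
(6, 3, R6, (0, 2))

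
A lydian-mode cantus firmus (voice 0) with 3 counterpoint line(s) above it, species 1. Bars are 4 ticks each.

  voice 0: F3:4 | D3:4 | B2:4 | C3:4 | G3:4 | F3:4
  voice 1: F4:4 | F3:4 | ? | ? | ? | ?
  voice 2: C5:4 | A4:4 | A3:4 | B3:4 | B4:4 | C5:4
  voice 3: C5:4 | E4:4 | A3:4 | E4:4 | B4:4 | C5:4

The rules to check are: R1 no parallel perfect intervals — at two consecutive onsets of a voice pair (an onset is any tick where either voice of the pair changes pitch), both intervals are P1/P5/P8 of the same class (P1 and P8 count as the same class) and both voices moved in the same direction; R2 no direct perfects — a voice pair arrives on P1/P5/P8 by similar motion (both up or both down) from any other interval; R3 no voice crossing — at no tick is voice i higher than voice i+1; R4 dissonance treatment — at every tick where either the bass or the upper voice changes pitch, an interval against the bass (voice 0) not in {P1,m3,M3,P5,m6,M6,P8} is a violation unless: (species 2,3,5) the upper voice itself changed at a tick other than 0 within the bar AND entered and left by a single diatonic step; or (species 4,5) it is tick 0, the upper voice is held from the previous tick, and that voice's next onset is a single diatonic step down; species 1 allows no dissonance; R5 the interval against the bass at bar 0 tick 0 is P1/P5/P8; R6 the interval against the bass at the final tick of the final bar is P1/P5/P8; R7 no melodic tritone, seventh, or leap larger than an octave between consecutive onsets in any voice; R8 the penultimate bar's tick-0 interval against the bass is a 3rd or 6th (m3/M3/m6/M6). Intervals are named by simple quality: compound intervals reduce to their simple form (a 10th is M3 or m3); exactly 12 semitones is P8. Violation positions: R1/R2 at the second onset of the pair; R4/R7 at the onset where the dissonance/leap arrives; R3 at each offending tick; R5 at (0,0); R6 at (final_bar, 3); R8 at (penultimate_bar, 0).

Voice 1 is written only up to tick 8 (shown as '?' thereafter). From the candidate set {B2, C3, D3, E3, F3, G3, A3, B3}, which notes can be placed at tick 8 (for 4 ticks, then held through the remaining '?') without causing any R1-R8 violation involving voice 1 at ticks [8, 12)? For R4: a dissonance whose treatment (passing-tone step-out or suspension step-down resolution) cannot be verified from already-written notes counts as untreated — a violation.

B2: violates R2,R7
C3: violates R4
D3: violates R2
E3: violates R4
F3: violates R4
G3: legal
A3: violates R4
B3: violates R3,R7

{G3}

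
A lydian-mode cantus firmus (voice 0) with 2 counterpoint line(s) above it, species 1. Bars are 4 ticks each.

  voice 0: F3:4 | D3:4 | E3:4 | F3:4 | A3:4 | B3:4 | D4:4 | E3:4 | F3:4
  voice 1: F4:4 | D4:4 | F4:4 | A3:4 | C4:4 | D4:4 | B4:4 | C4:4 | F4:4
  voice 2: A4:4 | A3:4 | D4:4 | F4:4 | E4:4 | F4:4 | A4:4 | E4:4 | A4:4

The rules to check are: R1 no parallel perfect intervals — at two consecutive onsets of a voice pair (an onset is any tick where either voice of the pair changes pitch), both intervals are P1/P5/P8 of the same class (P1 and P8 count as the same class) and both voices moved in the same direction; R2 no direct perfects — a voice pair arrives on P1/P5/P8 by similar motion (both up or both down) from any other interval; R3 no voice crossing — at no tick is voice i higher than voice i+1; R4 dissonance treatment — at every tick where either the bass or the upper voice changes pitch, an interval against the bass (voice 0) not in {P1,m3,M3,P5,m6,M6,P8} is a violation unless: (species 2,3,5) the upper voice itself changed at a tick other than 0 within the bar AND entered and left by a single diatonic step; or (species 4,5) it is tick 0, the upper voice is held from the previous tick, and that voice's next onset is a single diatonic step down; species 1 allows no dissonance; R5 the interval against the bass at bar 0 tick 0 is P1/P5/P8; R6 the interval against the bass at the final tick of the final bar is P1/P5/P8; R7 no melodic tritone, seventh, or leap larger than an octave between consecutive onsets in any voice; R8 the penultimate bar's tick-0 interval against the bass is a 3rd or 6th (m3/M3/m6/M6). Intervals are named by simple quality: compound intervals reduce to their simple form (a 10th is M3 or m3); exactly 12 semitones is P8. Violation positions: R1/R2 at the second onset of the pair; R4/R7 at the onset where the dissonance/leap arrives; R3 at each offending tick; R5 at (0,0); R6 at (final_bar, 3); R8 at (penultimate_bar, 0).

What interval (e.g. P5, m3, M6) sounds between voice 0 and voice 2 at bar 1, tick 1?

voice 0=D3 voice 2=A3 -> P5

P5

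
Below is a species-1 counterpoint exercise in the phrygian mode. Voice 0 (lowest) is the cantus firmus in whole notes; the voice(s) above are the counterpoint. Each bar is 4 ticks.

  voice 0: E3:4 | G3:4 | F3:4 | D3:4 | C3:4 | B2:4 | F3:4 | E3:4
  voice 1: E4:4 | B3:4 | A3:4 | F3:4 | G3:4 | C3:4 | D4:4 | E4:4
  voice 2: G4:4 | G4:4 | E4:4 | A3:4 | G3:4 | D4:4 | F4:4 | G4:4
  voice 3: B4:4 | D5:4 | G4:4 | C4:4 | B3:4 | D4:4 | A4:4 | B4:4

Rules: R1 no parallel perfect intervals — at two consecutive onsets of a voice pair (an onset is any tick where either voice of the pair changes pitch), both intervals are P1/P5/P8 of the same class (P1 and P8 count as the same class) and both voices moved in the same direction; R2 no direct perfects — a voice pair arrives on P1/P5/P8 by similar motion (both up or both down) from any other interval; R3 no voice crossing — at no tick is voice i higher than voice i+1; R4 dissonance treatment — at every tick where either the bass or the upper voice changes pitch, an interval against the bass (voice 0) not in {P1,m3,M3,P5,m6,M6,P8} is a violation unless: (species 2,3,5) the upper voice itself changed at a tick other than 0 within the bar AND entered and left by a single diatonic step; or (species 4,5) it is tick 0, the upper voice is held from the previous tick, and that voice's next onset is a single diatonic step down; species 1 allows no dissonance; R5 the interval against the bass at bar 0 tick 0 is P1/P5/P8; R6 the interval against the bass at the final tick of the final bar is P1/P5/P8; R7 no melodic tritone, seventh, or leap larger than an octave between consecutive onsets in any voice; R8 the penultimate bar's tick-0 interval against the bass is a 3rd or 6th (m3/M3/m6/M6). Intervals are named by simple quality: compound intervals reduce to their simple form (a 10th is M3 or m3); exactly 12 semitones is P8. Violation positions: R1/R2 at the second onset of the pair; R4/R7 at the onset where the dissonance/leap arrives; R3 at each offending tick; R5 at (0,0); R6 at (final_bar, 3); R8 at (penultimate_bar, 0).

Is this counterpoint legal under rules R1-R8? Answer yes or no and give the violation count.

No (19 violations)

bar 0: v0=E3 v1=E4 v2=G4 v3=B4 (P5)
bar 1: v0=G3 v1=B3 v2=G4 v3=D5 (P5)
bar 2: v0=F3 v1=A3 v2=E4 v3=G4 (M2)
bar 3: v0=D3 v1=F3 v2=A3 v3=C4 (m7)
bar 4: v0=C3 v1=G3 v2=G3 v3=B3 (M7)
bar 5: v0=B2 v1=C3 v2=D4 v3=D4 (m3)
bar 6: v0=F3 v1=D4 v2=F4 v3=A4 (M3)
bar 7: v0=E3 v1=E4 v2=G4 v3=B4 (P5)
  R5 @ bar0.0: opens on m3
  R1 @ bar1.0: E3/B4 P5 -> G3/D5 P5 similar
  R2 @ bar2.0: B3/G4 m6 -> A3/E4 P5 similar
  R4 @ bar2.0: F3/E4 M7 untreated
  R4 @ bar2.0: F3/G4 M2 untreated
  R2 @ bar3.0: F3/E4 M7 -> D3/A3 P5 similar
  R2 @ bar3.0: A3/G4 m7 -> F3/C4 P5 similar
  R4 @ bar3.0: D3/C4 m7 untreated
  R1 @ bar4.0: D3/A3 P5 -> C3/G3 P5 similar
  R4 @ bar4.0: C3/B3 M7 untreated
  R2 @ bar5.0: G3/B3 M3 -> D4/D4 P1 similar
  R4 @ bar5.0: B2/C3 m2 untreated
  R2 @ bar6.0: B2/D4 m3 -> F3/F4 P8 similar
  R2 @ bar6.0: C3/D4 M2 -> D4/A4 P5 similar
  R7 @ bar6.0: B2->F3 leap 6st
  R7 @ bar6.0: C3->D4 leap 14st
  R8 @ bar6.0: penult P8 not 3rd/6th
  R1 @ bar7.0: D4/A4 P5 -> E4/B4 P5 similar
  R6 @ bar7.3: closes on m3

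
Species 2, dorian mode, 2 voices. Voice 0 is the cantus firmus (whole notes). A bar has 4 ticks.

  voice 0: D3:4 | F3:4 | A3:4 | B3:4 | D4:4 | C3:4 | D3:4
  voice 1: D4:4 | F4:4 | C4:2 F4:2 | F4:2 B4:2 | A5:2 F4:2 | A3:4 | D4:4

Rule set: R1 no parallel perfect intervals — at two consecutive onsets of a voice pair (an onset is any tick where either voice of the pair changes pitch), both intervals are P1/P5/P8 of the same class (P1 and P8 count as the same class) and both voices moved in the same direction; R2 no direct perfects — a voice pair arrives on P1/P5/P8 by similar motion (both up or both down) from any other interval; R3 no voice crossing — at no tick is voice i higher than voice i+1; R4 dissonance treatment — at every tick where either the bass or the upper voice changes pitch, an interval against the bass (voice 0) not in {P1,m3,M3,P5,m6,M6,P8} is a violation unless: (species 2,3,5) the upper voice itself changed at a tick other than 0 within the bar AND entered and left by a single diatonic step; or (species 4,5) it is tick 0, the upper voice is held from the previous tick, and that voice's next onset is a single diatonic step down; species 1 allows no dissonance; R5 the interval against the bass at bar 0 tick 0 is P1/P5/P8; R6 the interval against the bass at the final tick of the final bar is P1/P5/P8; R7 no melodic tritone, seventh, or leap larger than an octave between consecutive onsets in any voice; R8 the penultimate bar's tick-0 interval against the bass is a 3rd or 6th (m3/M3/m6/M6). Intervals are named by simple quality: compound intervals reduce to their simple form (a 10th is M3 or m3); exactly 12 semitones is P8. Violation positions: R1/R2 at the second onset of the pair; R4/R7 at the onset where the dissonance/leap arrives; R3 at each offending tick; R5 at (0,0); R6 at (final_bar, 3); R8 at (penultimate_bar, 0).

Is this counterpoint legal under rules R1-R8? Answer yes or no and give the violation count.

bar 0: v0=D3 v1=D4 (P8)
bar 1: v0=F3 v1=F4 (P8)
bar 2: v0=A3 v1=C4 (m3)
bar 3: v0=B3 v1=F4 (TT)
bar 4: v0=D4 v1=A5 (P5)
bar 5: v0=C3 v1=A3 (M6)
bar 6: v0=D3 v1=D4 (P8)
  R1 @ bar1.0: D3/D4 P8 -> F3/F4 P8 similar
  R4 @ bar3.0: B3/F4 TT untreated
  R7 @ bar3.2: F4->B4 leap 6st
  R2 @ bar4.0: B3/B4 P8 -> D4/A5 P5 similar
  R7 @ bar4.0: B4->A5 leap 10st
  R7 @ bar4.2: A5->F4 leap 16st
  R7 @ bar5.0: D4->C3 leap 14st
  R2 @ bar6.0: C3/A3 M6 -> D3/D4 P8 similar

No (8 violations)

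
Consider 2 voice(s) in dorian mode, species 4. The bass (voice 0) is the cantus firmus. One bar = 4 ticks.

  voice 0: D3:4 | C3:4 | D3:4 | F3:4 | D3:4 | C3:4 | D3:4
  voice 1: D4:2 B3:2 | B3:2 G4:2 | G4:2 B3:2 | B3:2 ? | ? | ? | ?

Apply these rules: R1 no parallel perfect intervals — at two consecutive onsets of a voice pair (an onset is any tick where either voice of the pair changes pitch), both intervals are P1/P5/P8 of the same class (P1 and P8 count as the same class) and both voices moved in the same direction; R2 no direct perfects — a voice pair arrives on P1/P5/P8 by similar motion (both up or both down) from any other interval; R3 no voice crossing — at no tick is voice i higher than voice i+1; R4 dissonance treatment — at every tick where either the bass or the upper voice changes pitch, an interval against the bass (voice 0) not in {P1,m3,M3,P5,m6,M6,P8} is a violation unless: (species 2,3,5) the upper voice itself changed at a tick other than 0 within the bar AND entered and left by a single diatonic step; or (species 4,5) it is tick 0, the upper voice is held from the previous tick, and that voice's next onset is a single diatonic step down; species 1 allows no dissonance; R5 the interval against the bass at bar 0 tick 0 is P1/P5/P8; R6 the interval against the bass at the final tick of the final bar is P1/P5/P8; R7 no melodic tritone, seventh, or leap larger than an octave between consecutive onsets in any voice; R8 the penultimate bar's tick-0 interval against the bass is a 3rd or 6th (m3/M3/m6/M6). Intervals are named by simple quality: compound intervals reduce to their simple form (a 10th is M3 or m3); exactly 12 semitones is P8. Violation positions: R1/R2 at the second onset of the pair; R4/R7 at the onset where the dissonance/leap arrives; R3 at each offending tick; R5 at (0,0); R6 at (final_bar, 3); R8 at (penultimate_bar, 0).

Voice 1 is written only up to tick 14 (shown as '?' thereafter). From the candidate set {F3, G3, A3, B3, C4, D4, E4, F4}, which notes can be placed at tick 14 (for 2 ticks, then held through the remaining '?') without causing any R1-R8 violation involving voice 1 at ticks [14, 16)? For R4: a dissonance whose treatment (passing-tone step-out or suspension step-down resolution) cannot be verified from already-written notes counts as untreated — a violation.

{A3, B3, C4, D4}

F3: violates R7
G3: violates R4
A3: legal
B3: legal
C4: legal
D4: legal
E4: violates R4
F4: violates R7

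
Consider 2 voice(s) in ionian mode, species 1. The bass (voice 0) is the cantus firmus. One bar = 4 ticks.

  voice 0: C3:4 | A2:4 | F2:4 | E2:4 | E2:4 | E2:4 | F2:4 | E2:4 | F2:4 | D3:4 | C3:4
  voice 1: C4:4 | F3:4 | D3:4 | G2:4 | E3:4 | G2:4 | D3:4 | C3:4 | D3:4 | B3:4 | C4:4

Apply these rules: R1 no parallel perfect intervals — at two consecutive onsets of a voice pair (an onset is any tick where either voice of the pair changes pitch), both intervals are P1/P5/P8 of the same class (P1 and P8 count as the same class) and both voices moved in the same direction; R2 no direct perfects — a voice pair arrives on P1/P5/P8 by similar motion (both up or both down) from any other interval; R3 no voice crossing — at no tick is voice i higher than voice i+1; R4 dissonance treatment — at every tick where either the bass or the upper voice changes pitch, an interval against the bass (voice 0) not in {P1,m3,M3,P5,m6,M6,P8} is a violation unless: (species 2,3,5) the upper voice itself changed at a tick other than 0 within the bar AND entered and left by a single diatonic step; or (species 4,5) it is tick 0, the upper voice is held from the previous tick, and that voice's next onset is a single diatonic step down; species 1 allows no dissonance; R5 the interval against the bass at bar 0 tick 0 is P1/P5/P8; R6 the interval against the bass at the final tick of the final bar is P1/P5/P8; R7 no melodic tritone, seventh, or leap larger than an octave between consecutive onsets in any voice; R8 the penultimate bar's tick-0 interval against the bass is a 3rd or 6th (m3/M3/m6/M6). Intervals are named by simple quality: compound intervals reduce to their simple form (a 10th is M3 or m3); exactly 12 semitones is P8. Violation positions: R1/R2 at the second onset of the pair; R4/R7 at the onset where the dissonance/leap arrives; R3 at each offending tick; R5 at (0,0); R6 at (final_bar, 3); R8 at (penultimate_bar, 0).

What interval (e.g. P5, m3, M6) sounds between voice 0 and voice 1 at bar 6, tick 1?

voice 0=F2 voice 1=D3 -> M6

M6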